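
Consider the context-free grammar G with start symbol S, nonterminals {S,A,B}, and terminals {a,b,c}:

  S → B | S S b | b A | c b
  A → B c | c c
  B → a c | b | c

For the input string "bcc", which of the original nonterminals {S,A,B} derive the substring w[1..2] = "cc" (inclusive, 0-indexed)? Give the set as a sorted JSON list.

Convert to CNF:
  S -> S X3 | T0 T2 | T1 T0 | T2 A | b | c
  A -> B T0 | T0 T0
  B -> T1 T0 | b | c
  T0 -> c
  T1 -> a
  T2 -> b
  X3 -> S T2

CYK fill (cells [i..j] with 1 ≤ i ≤ j ≤ 2 only):
  T[1,1] 'c' = {B,S,T0}  orig:{B,S}
  T[2,2] 'c' = {B,S,T0}  orig:{B,S}
  T[1,2] 'cc' = {A}

Original NTs in T[1,2] deriving "cc": ["A"]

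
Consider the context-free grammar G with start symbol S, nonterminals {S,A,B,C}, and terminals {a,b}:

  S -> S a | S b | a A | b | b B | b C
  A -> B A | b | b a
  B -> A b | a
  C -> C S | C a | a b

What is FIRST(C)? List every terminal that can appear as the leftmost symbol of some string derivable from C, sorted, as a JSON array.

FIRST sets, iterate to fixpoint:
pass 1:
  A via A→b: +{b}
  B via B→A b: +{b}
  B via B→a: +{a}
  C via C→a b: +{a}
  S via S→a A: +{a}
  S via S→b: +{b}
  S: {a,b}  A: {b}  B: {a,b}  C: {a}
pass 2:
  A via A→B A: +{a}
  S: {a,b}  A: {a,b}  B: {a,b}  C: {a}
pass 3: (no change)
  S: {a,b}  A: {a,b}  B: {a,b}  C: {a}

FIRST(C) = ["a"]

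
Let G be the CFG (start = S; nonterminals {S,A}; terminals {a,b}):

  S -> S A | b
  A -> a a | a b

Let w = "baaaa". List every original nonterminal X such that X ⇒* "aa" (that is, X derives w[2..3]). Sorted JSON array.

CNF form of G:
  S -> S A | b
  A -> T0 T0 | T0 T1
  T0 -> a
  T1 -> b

Fill CYK table bottom-up — only the sub-triangle for w[2..3]:
  T[2,2] 'a' = {T0}  orig:{}
  T[3,3] 'a' = {T0}  orig:{}
  T[2,3] 'aa' = {A}

Original NTs in T[2,3] deriving "aa": ["A"]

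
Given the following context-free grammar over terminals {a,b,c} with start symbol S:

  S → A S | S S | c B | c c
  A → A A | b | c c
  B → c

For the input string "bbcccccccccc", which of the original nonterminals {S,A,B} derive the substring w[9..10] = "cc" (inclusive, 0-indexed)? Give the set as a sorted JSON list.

Convert to CNF:
  S -> A S | S S | T0 B | T0 T0
  A -> A A | T0 T0 | b
  B -> c
  T0 -> c

CYK table (by increasing span), restricted to cells inside w[9..10]:
  cell(9,9) c: {B,T0}  orig:{B}
  cell(10,10) c: {B,T0}  orig:{B}
  cell(9,10) cc: {A,S}

Original NTs in T[9,10] deriving "cc": ["A", "S"]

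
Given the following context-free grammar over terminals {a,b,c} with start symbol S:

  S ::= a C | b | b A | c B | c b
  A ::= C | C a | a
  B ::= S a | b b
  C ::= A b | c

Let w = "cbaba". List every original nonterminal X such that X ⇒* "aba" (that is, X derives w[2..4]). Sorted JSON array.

Convert to CNF:
  S -> T0 A | T1 C | T2 B | T2 T0 | b
  A -> A T0 | C T1 | a | c
  B -> S T1 | T0 T0
  C -> A T0 | c
  T0 -> b
  T1 -> a
  T2 -> c

CYK table (by increasing span) (cells [i..j] with 2 ≤ i ≤ j ≤ 4 only):
  T[2,2] 'a' = {A,T1}  orig:{A}
  T[3,3] 'b' = {S,T0}  orig:{S}
  T[4,4] 'a' = {A,T1}  orig:{A}
  T[2,3] 'ab' = {A,C}
  T[3,4] 'ba' = {B,S}
  T[2,4] 'aba' = {A}

Original NTs in T[2,4] deriving "aba": ["A"]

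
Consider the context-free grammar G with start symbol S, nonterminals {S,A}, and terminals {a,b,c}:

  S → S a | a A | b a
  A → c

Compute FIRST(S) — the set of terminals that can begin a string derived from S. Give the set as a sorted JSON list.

Compute FIRST by fixpoint:
round 1:
  A via A→c: +{c}
  S via S→a A: +{a}
  S via S→b a: +{b}
  FIRST[S]={a,b}  FIRST[A]={c}
round 2: — fixpoint
  FIRST[S]={a,b}  FIRST[A]={c}

FIRST(S) = ["a", "b"]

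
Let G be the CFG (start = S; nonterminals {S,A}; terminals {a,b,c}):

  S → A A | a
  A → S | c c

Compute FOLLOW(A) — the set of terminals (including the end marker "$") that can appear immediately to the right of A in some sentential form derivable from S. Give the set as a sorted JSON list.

Compute FIRST by fixpoint:
round 1:
  A via A→c c: +{c}
  S via S→A A: +{c}
  S via S→a: +{a}
  FIRST[S]={a,c}  FIRST[A]={c}
round 2:
  A via A→S: +{a}
  FIRST[S]={a,c}  FIRST[A]={a,c}
round 3: (no change)
  FIRST[S]={a,c}  FIRST[A]={a,c}

FOLLOW iteration:
seed FOLLOW(S) with $
[1]
  S→A A: FOLLOW(A) ⊇ FIRST(A) = {a,c}; new: +{a,c}
  S→A A: FOLLOW(A) ⊇ FOLLOW(S) ⊇ {$}; new: +{$}
  FOLLOW(S)={$}  FOLLOW(A)={$,a,c}
[2]
  A→S: FOLLOW(S) ⊇ FOLLOW(A) ⊇ {$,a,c}; new: +{a,c}
  FOLLOW(S)={$,a,c}  FOLLOW(A)={$,a,c}
[3] (no change)
  FOLLOW(S)={$,a,c}  FOLLOW(A)={$,a,c}

FOLLOW(A) = ["$", "a", "c"]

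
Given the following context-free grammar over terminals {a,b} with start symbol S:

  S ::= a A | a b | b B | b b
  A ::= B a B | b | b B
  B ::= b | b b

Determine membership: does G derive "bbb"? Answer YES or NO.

CNF form of G:
  S -> T0 A | T0 T1 | T1 B | T1 T1
  A -> B X2 | T1 B | b
  B -> T1 T1 | b
  T0 -> a
  T1 -> b
  X2 -> T0 B

CYK fill:
  cell(0,0) b: {A,B,T1}  orig:{A,B}
  cell(1,1) b: {A,B,T1}  orig:{A,B}
  cell(2,2) b: {A,B,T1}  orig:{A,B}
  cell(0,1) bb: {A,B,S}
  cell(1,2) bb: {A,B,S}
  cell(0,2) bbb: {A,S}

S ∈ T[0,2] ⇒ YES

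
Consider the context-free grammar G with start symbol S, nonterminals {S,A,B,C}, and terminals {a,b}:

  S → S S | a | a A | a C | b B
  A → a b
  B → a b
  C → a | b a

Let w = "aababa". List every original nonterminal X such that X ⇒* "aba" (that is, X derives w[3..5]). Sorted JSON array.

CNF form of G:
  S -> S S | T0 A | T0 C | T1 B | a
  A -> T0 T1
  B -> T0 T1
  C -> T1 T0 | a
  T0 -> a
  T1 -> b

CYK fill, restricted to cells inside w[3..5]:
  T[3,3] 'a' = {C,S,T0}  orig:{C,S}
  T[4,4] 'b' = {T1}  orig:{}
  T[5,5] 'a' = {C,S,T0}  orig:{C,S}
  T[3,4] 'ab' = {A,B}
  T[4,5] 'ba' = {C}
  T[3,5] 'aba' = {S}

Original NTs in T[3,5] deriving "aba": ["S"]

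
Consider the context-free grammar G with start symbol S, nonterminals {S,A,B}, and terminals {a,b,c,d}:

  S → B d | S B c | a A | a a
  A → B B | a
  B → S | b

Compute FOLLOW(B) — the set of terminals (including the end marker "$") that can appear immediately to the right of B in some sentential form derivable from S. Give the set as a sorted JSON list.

FIRST sets, iterate to fixpoint:
round 1:
  A via A→a: +{a}
  B via B→b: +{b}
  S via S→B d: +{b}
  S via S→a A: +{a}
  S: {a,b}  A: {a}  B: {b}
round 2:
  A via A→B B: +{b}
  B via B→S: +{a}
  S: {a,b}  A: {a,b}  B: {a,b}
round 3: (stable)
  S: {a,b}  A: {a,b}  B: {a,b}

FOLLOW sets:
initialize: $ ∈ FOLLOW(S)
pass 1:
  A→B B: FOLLOW(B) ⊇ FIRST(B) = {a,b}; new: +{a,b}
  B→S: FOLLOW(S) ⊇ FOLLOW(B) ⊇ {a,b}; new: +{a,b}
  S→B d: FOLLOW(B) ⊇ FIRST(d) = {d}; new: +{d}
  S→S B c: FOLLOW(B) ⊇ FIRST(c) = {c}; new: +{c}
  S→a A: FOLLOW(A) ⊇ FOLLOW(S) ⊇ {$,a,b}; new: +{$,a,b}
  FOLLOW[S]={$,a,b}  FOLLOW[A]={$,a,b}  FOLLOW[B]={a,b,c,d}
pass 2:
  A→B B: FOLLOW(B) ⊇ FOLLOW(A) ⊇ {$,a,b}; new: +{$}
  B→S: FOLLOW(S) ⊇ FOLLOW(B) ⊇ {$,a,b,c,d}; new: +{c,d}
  S→a A: FOLLOW(A) ⊇ FOLLOW(S) ⊇ {$,a,b,c,d}; new: +{c,d}
  FOLLOW[S]={$,a,b,c,d}  FOLLOW[A]={$,a,b,c,d}  FOLLOW[B]={$,a,b,c,d}
pass 3: — fixpoint
  FOLLOW[S]={$,a,b,c,d}  FOLLOW[A]={$,a,b,c,d}  FOLLOW[B]={$,a,b,c,d}

FOLLOW(B) = ["$", "a", "b", "c", "d"]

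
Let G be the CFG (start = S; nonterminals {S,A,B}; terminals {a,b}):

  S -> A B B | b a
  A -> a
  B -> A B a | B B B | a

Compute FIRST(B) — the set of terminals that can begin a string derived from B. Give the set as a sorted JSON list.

FIRST sets, iterate to fixpoint:
pass 1:
  A via A→a: +{a}
  B via B→A B a: +{a}
  S via S→A B B: +{a}
  S via S→b a: +{b}
  FIRST[S]={a,b}  FIRST[A]={a}  FIRST[B]={a}
pass 2: (stable)
  FIRST[S]={a,b}  FIRST[A]={a}  FIRST[B]={a}

FIRST(B) = ["a"]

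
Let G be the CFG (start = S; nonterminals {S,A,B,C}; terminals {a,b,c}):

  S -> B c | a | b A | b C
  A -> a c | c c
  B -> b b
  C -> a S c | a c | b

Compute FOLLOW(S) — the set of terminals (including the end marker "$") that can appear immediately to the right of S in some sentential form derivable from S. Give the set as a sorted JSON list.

FIRST sets, iterate to fixpoint:
pass 1:
  A via A→a c: +{a}
  A via A→c c: +{c}
  B via B→b b: +{b}
  C via C→a S c: +{a}
  C via C→b: +{b}
  S via S→B c: +{b}
  S via S→a: +{a}
  FIRST[S]={a,b}  FIRST[A]={a,c}  FIRST[B]={b}  FIRST[C]={a,b}
pass 2: (stable)
  FIRST[S]={a,b}  FIRST[A]={a,c}  FIRST[B]={b}  FIRST[C]={a,b}

FOLLOW sets:
FOLLOW(S) := {$}
round 1:
  C→a S c: FOLLOW(S) ⊇ FIRST(c) = {c}; new: +{c}
  S→B c: FOLLOW(B) ⊇ FIRST(c) = {c}; new: +{c}
  S→b A: FOLLOW(A) ⊇ FOLLOW(S) ⊇ {$,c}; new: +{$,c}
  S→b C: FOLLOW(C) ⊇ FOLLOW(S) ⊇ {$,c}; new: +{$,c}
  FOLLOW[S]={$,c}  FOLLOW[A]={$,c}  FOLLOW[B]={c}  FOLLOW[C]={$,c}
round 2: (stable)
  FOLLOW[S]={$,c}  FOLLOW[A]={$,c}  FOLLOW[B]={c}  FOLLOW[C]={$,c}

FOLLOW(S) = ["$", "c"]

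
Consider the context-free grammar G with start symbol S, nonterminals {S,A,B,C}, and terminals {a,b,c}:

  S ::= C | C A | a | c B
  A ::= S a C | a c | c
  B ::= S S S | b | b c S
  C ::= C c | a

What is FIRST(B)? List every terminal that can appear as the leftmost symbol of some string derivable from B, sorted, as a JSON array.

FIRST iteration:
pass 1:
  A via A→a c: +{a}
  A via A→c: +{c}
  B via B→b: +{b}
  C via C→a: +{a}
  S via S→C: +{a}
  S via S→c B: +{c}
  S: {a,c}  A: {a,c}  B: {b}  C: {a}
pass 2:
  B via B→S S S: +{a,c}
  S: {a,c}  A: {a,c}  B: {a,b,c}  C: {a}
pass 3: (stable)
  S: {a,c}  A: {a,c}  B: {a,b,c}  C: {a}

FIRST(B) = ["a", "b", "c"]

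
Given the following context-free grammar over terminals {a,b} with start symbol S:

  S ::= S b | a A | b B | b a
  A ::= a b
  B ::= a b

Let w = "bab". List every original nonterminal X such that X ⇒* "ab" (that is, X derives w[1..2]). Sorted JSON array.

Convert to CNF:
  S -> S T1 | T0 A | T1 B | T1 T0
  A -> T0 T1
  B -> T0 T1
  T0 -> a
  T1 -> b

Fill CYK table bottom-up (cells [i..j] with 1 ≤ i ≤ j ≤ 2 only):
  [1..1]={T0}  "a"  orig:{}
  [2..2]={T1}  "b"  orig:{}
  [1..2]={A,B}  "ab"

Original NTs in T[1,2] deriving "ab": ["A", "B"]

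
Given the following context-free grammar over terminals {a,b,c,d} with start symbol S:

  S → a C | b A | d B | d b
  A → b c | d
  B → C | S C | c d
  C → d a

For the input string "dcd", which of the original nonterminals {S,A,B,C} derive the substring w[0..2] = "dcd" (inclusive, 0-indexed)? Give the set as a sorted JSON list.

Convert to CNF:
  S -> T0 A | T2 B | T2 T0 | T3 C
  A -> T0 T1 | d
  B -> S C | T1 T2 | T2 T3
  C -> T2 T3
  T0 -> b
  T1 -> c
  T2 -> d
  T3 -> a

CYK fill (cells [i..j] with 0 ≤ i ≤ j ≤ 2 only):
  cell(0,0) d: {A,T2}  orig:{A}
  cell(1,1) c: {T1}  orig:{}
  cell(2,2) d: {A,T2}  orig:{A}
  cell(0,1) dc: ∅
  cell(1,2) cd: {B}
  cell(0,2) dcd: {S}

Original NTs in T[0,2] deriving "dcd": ["S"]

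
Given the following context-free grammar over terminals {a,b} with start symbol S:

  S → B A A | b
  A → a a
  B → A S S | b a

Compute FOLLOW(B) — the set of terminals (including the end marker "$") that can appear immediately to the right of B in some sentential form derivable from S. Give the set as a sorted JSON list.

FIRST iteration:
[1]
  A via A→a a: +{a}
  B via B→A S S: +{a}
  B via B→b a: +{b}
  S via S→B A A: +{a,b}
  S: {a,b}  A: {a}  B: {a,b}
[2] (no change)
  S: {a,b}  A: {a}  B: {a,b}

Compute FOLLOW by fixpoint:
initialize: $ ∈ FOLLOW(S)
pass 1:
  B→A S S: FOLLOW(A) ⊇ FIRST(S) = {a,b}; new: +{a,b}
  B→A S S: FOLLOW(S) ⊇ FIRST(S) = {a,b}; new: +{a,b}
  S→B A A: FOLLOW(B) ⊇ FIRST(A) = {a}; new: +{a}
  S→B A A: FOLLOW(A) ⊇ FOLLOW(S) ⊇ {$,a,b}; new: +{$}
  FOLLOW[S]={$,a,b}  FOLLOW[A]={$,a,b}  FOLLOW[B]={a}
pass 2: (no change)
  FOLLOW[S]={$,a,b}  FOLLOW[A]={$,a,b}  FOLLOW[B]={a}

FOLLOW(B) = ["a"]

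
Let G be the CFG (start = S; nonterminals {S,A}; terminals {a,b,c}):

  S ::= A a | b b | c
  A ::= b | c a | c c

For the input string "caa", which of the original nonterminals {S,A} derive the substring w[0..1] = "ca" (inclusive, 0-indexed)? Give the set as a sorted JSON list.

Convert to CNF:
  S -> A T1 | T2 T2 | c
  A -> T0 T0 | T0 T1 | b
  T0 -> c
  T1 -> a
  T2 -> b

CYK fill — only the sub-triangle for w[0..1]:
  cell(0,0) c: {S,T0}  orig:{S}
  cell(1,1) a: {T1}  orig:{}
  cell(0,1) ca: {A}

Original NTs in T[0,1] deriving "ca": ["A"]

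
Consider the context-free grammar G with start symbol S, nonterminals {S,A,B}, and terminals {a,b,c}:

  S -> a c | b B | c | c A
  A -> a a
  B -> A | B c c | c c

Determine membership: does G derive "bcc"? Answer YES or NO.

Convert to CNF:
  S -> T0 T1 | T1 A | T2 B | c
  A -> T0 T0
  B -> B X3 | T0 T0 | T1 T1
  T0 -> a
  T1 -> c
  T2 -> b
  X3 -> T1 T1

CYK table (by increasing span):
  T[0,0] 'b' = {T2}  orig:{}
  T[1,1] 'c' = {S,T1}  orig:{S}
  T[2,2] 'c' = {S,T1}  orig:{S}
  T[0,1] 'bc' = ∅
  T[1,2] 'cc' = {B,X3}  orig:{B}
  T[0,2] 'bcc' = {S}

S ∈ T[0,2] ⇒ YES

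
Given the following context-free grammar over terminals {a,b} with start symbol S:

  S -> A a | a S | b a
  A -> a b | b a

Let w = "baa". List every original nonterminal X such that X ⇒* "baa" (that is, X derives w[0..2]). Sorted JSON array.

CNF form of G:
  S -> A T0 | T0 S | T1 T0
  A -> T0 T1 | T1 T0
  T0 -> a
  T1 -> b

CYK table (by increasing span) — only the sub-triangle for w[0..2]:
  [0..0]={T1}  "b"  orig:{}
  [1..1]={T0}  "a"  orig:{}
  [2..2]={T0}  "a"  orig:{}
  [0..1]={A,S}  "ba"
  [1..2]=∅  "aa"
  [0..2]={S}  "baa"

Original NTs in T[0,2] deriving "baa": ["S"]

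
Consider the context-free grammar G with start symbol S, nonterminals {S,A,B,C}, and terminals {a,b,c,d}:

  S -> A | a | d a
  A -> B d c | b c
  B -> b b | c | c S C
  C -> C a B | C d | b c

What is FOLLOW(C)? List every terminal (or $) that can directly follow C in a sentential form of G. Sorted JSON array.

FIRST sets, iterate to fixpoint:
pass 1:
  A via A→b c: +{b}
  B via B→b b: +{b}
  B via B→c: +{c}
  C via C→b c: +{b}
  S via S→A: +{b}
  S via S→a: +{a}
  S via S→d a: +{d}
  FIRST[S]={a,b,d}  FIRST[A]={b}  FIRST[B]={b,c}  FIRST[C]={b}
pass 2:
  A via A→B d c: +{c}
  S via S→A: +{c}
  FIRST[S]={a,b,c,d}  FIRST[A]={b,c}  FIRST[B]={b,c}  FIRST[C]={b}
pass 3: done
  FIRST[S]={a,b,c,d}  FIRST[A]={b,c}  FIRST[B]={b,c}  FIRST[C]={b}

FOLLOW sets:
FOLLOW(S) := {$}
round 1:
  A→B d c: FOLLOW(B) ⊇ FIRST(d) = {d}; new: +{d}
  B→c S C: FOLLOW(S) ⊇ FIRST(C) = {b}; new: +{b}
  B→c S C: FOLLOW(C) ⊇ FOLLOW(B) ⊇ {d}; new: +{d}
  C→C a B: FOLLOW(C) ⊇ FIRST(a) = {a}; new: +{a}
  C→C a B: FOLLOW(B) ⊇ FOLLOW(C) ⊇ {a,d}; new: +{a}
  S→A: FOLLOW(A) ⊇ FOLLOW(S) ⊇ {$,b}; new: +{$,b}
  S: {$,b}  A: {$,b}  B: {a,d}  C: {a,d}
round 2: — fixpoint
  S: {$,b}  A: {$,b}  B: {a,d}  C: {a,d}

FOLLOW(C) = ["a", "d"]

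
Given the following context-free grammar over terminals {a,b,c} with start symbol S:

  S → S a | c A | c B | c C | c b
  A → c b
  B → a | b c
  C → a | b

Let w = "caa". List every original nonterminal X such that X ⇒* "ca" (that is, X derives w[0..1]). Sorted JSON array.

CNF form of G:
  S -> S T2 | T0 A | T0 B | T0 C | T0 T1
  A -> T0 T1
  B -> T1 T0 | a
  C -> a | b
  T0 -> c
  T1 -> b
  T2 -> a

CYK fill, restricted to cells inside w[0..1]:
  cell(0,0) c: {T0}  orig:{}
  cell(1,1) a: {B,C,T2}  orig:{B,C}
  cell(0,1) ca: {S}

Original NTs in T[0,1] deriving "ca": ["S"]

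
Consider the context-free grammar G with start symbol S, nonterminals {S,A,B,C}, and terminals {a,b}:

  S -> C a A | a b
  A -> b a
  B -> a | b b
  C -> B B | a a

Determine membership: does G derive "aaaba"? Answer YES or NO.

CNF form of G:
  S -> C X2 | T1 T0
  A -> T0 T1
  B -> T0 T0 | a
  C -> B B | T1 T1
  T0 -> b
  T1 -> a
  X2 -> T1 A

CYK table (by increasing span):
  cell(0,0) a: {B,T1}  orig:{B}
  cell(1,1) a: {B,T1}  orig:{B}
  cell(2,2) a: {B,T1}  orig:{B}
  cell(3,3) b: {T0}  orig:{}
  cell(4,4) a: {B,T1}  orig:{B}
  cell(0,1) aa: {C}
  cell(1,2) aa: {C}
  cell(2,3) ab: {S}
  cell(3,4) ba: {A}
  cell(0,2) aaa: ∅
  cell(1,3) aab: ∅
  cell(2,4) aba: {X2}  orig:{}
  cell(0,3) aaab: ∅
  cell(1,4) aaba: ∅
  cell(0,4) aaaba: {S}

S ∈ T[0,4] ⇒ YES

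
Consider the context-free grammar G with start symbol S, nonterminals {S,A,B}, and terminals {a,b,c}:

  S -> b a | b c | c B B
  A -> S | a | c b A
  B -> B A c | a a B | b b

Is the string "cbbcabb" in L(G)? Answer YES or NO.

CNF form of G:
  S -> T0 T1 | T0 T2 | T2 X7
  A -> T0 T1 | T0 T2 | T2 X3 | T2 X4 | a
  B -> B X5 | T0 T0 | T1 X6
  T0 -> b
  T1 -> a
  T2 -> c
  X3 -> B B
  X4 -> T0 A
  X5 -> A T2
  X6 -> T1 B
  X7 -> B B

CYK table (by increasing span):
  [0..0]={T2}  "c"  orig:{}
  [1..1]={T0}  "b"  orig:{}
  [2..2]={T0}  "b"  orig:{}
  [3..3]={T2}  "c"  orig:{}
  [4..4]={A,T1}  "a"  orig:{A}
  [5..5]={T0}  "b"  orig:{}
  [6..6]={T0}  "b"  orig:{}
  [0..1]=∅  "cb"
  [1..2]={B}  "bb"
  [2..3]={A,S}  "bc"
  [3..4]=∅  "ca"
  [4..5]=∅  "ab"
  [5..6]={B}  "bb"
  [0..2]=∅  "cbb"
  [1..3]={X4}  "bbc"  orig:{}
  [2..4]=∅  "bca"
  [3..5]=∅  "cab"
  [4..6]={X6}  "abb"  orig:{}
  [0..3]={A}  "cbbc"
  [1..4]=∅  "bbca"
  [2..5]=∅  "bcab"
  [3..6]=∅  "cabb"
  [0..4]=∅  "cbbca"
  [1..5]=∅  "bbcab"
  [2..6]=∅  "bcabb"
  [0..5]=∅  "cbbcab"
  [1..6]=∅  "bbcabb"
  [0..6]=∅  "cbbcabb"

S ∉ T[0,6] ⇒ NO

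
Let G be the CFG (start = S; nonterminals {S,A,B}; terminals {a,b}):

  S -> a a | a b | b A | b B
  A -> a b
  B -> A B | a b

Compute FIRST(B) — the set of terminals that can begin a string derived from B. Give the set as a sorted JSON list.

FIRST sets, iterate to fixpoint:
round 1:
  A via A→a b: +{a}
  B via B→A B: +{a}
  S via S→a a: +{a}
  S via S→b A: +{b}
  FIRST[S]={a,b}  FIRST[A]={a}  FIRST[B]={a}
round 2: done
  FIRST[S]={a,b}  FIRST[A]={a}  FIRST[B]={a}

FIRST(B) = ["a"]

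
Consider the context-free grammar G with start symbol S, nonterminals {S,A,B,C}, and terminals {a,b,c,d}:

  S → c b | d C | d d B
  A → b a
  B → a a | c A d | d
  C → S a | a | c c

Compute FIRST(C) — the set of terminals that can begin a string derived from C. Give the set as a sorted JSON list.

FIRST iteration:
[1]
  A via A→b a: +{b}
  B via B→a a: +{a}
  B via B→c A d: +{c}
  B via B→d: +{d}
  C via C→a: +{a}
  C via C→c c: +{c}
  S via S→c b: +{c}
  S via S→d C: +{d}
  S: {c,d}  A: {b}  B: {a,c,d}  C: {a,c}
[2]
  C via C→S a: +{d}
  S: {c,d}  A: {b}  B: {a,c,d}  C: {a,c,d}
[3] — fixpoint
  S: {c,d}  A: {b}  B: {a,c,d}  C: {a,c,d}

FIRST(C) = ["a", "c", "d"]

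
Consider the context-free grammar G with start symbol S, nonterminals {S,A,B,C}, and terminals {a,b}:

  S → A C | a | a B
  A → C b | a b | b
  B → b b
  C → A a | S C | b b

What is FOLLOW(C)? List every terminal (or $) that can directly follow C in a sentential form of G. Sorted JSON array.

FIRST sets, iterate to fixpoint:
iter 1:
  A via A→a b: +{a}
  A via A→b: +{b}
  B via B→b b: +{b}
  C via C→A a: +{a,b}
  S via S→A C: +{a,b}
  S: {a,b}  A: {a,b}  B: {b}  C: {a,b}
iter 2: (no change)
  S: {a,b}  A: {a,b}  B: {b}  C: {a,b}

FOLLOW sets:
FOLLOW(S) := {$}
round 1:
  A→C b: FOLLOW(C) ⊇ FIRST(b) = {b}; new: +{b}
  C→A a: FOLLOW(A) ⊇ FIRST(a) = {a}; new: +{a}
  C→S C: FOLLOW(S) ⊇ FIRST(C) = {a,b}; new: +{a,b}
  S→A C: FOLLOW(A) ⊇ FIRST(C) = {a,b}; new: +{b}
  S→A C: FOLLOW(C) ⊇ FOLLOW(S) ⊇ {$,a,b}; new: +{$,a}
  S→a B: FOLLOW(B) ⊇ FOLLOW(S) ⊇ {$,a,b}; new: +{$,a,b}
  FOLLOW(S)={$,a,b}  FOLLOW(A)={a,b}  FOLLOW(B)={$,a,b}  FOLLOW(C)={$,a,b}
round 2: (stable)
  FOLLOW(S)={$,a,b}  FOLLOW(A)={a,b}  FOLLOW(B)={$,a,b}  FOLLOW(C)={$,a,b}

FOLLOW(C) = ["$", "a", "b"]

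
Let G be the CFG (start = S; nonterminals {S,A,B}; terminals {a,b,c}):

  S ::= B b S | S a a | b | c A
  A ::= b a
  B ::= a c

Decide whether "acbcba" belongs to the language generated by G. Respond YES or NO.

CNF form of G:
  S -> B X3 | S X4 | T2 A | b
  A -> T0 T1
  B -> T1 T2
  T0 -> b
  T1 -> a
  T2 -> c
  X3 -> T0 S
  X4 -> T1 T1

Fill CYK table bottom-up:
  T[0,0] 'a' = {T1}  orig:{}
  T[1,1] 'c' = {T2}  orig:{}
  T[2,2] 'b' = {S,T0}  orig:{S}
  T[3,3] 'c' = {T2}  orig:{}
  T[4,4] 'b' = {S,T0}  orig:{S}
  T[5,5] 'a' = {T1}  orig:{}
  T[0,1] 'ac' = {B}
  T[1,2] 'cb' = ∅
  T[2,3] 'bc' = ∅
  T[3,4] 'cb' = ∅
  T[4,5] 'ba' = {A}
  T[0,2] 'acb' = ∅
  T[1,3] 'cbc' = ∅
  T[2,4] 'bcb' = ∅
  T[3,5] 'cba' = {S}
  T[0,3] 'acbc' = ∅
  T[1,4] 'cbcb' = ∅
  T[2,5] 'bcba' = {X3}  orig:{}
  T[0,4] 'acbcb' = ∅
  T[1,5] 'cbcba' = ∅
  T[0,5] 'acbcba' = {S}

S ∈ T[0,5] ⇒ YES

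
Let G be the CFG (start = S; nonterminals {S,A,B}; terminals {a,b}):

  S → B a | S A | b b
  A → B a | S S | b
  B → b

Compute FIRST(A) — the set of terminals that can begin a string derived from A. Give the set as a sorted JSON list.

Compute FIRST by fixpoint:
round 1:
  A via A→b: +{b}
  B via B→b: +{b}
  S via S→B a: +{b}
  S: {b}  A: {b}  B: {b}
round 2: — fixpoint
  S: {b}  A: {b}  B: {b}

FIRST(A) = ["b"]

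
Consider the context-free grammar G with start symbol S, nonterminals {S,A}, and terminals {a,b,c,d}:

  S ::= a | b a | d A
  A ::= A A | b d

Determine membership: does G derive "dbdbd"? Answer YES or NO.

Convert to CNF:
  S -> T0 T2 | T1 A | a
  A -> A A | T0 T1
  T0 -> b
  T1 -> d
  T2 -> a

CYK table (by increasing span):
  T[0,0] 'd' = {T1}  orig:{}
  T[1,1] 'b' = {T0}  orig:{}
  T[2,2] 'd' = {T1}  orig:{}
  T[3,3] 'b' = {T0}  orig:{}
  T[4,4] 'd' = {T1}  orig:{}
  T[0,1] 'db' = ∅
  T[1,2] 'bd' = {A}
  T[2,3] 'db' = ∅
  T[3,4] 'bd' = {A}
  T[0,2] 'dbd' = {S}
  T[1,3] 'bdb' = ∅
  T[2,4] 'dbd' = {S}
  T[0,3] 'dbdb' = ∅
  T[1,4] 'bdbd' = {A}
  T[0,4] 'dbdbd' = {S}

S ∈ T[0,4] ⇒ YES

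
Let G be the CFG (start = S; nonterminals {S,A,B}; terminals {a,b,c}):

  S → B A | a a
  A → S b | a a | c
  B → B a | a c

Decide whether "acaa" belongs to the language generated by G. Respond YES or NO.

Convert to CNF:
  S -> B A | T1 T1
  A -> S T0 | T1 T1 | c
  B -> B T1 | T1 T2
  T0 -> b
  T1 -> a
  T2 -> c

CYK fill:
  [0..0]={T1}  "a"  orig:{}
  [1..1]={A,T2}  "c"  orig:{A}
  [2..2]={T1}  "a"  orig:{}
  [3..3]={T1}  "a"  orig:{}
  [0..1]={B}  "ac"
  [1..2]=∅  "ca"
  [2..3]={A,S}  "aa"
  [0..2]={B}  "aca"
  [1..3]=∅  "caa"
  [0..3]={B,S}  "acaa"

S ∈ T[0,3] ⇒ YES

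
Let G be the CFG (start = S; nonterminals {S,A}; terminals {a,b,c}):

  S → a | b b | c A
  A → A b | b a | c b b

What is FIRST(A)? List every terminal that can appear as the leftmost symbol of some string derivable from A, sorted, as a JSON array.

Compute FIRST by fixpoint:
round 1:
  A via A→b a: +{b}
  A via A→c b b: +{c}
  S via S→a: +{a}
  S via S→b b: +{b}
  S via S→c A: +{c}
  FIRST[S]={a,b,c}  FIRST[A]={b,c}
round 2: done
  FIRST[S]={a,b,c}  FIRST[A]={b,c}

FIRST(A) = ["b", "c"]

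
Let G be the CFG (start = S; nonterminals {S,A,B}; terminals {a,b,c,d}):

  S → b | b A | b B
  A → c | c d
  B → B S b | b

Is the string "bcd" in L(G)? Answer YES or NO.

CNF form of G:
  S -> T2 A | T2 B | b
  A -> T0 T1 | c
  B -> B X3 | b
  T0 -> c
  T1 -> d
  T2 -> b
  X3 -> S T2

CYK table (by increasing span):
  T[0,0] 'b' = {B,S,T2}  orig:{B,S}
  T[1,1] 'c' = {A,T0}  orig:{A}
  T[2,2] 'd' = {T1}  orig:{}
  T[0,1] 'bc' = {S}
  T[1,2] 'cd' = {A}
  T[0,2] 'bcd' = {S}

S ∈ T[0,2] ⇒ YES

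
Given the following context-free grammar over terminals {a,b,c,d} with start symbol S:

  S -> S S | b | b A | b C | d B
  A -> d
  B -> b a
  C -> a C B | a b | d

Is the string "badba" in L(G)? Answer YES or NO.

Convert to CNF:
  S -> S S | T0 A | T0 C | T2 B | b
  A -> d
  B -> T0 T1
  C -> T1 T0 | T1 X3 | d
  T0 -> b
  T1 -> a
  T2 -> d
  X3 -> C B

CYK fill:
  cell(0,0) b: {S,T0}  orig:{S}
  cell(1,1) a: {T1}  orig:{}
  cell(2,2) d: {A,C,T2}  orig:{A,C}
  cell(3,3) b: {S,T0}  orig:{S}
  cell(4,4) a: {T1}  orig:{}
  cell(0,1) ba: {B}
  cell(1,2) ad: ∅
  cell(2,3) db: ∅
  cell(3,4) ba: {B}
  cell(0,2) bad: ∅
  cell(1,3) adb: ∅
  cell(2,4) dba: {S,X3}  orig:{S}
  cell(0,3) badb: ∅
  cell(1,4) adba: {C}
  cell(0,4) badba: {S}

S ∈ T[0,4] ⇒ YES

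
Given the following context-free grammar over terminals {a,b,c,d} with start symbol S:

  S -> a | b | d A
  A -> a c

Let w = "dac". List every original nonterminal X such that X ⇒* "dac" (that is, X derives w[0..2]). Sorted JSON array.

CNF form of G:
  S -> T2 A | a | b
  A -> T0 T1
  T0 -> a
  T1 -> c
  T2 -> d

CYK table (by increasing span), restricted to cells inside w[0..2]:
  [0..0]={T2}  "d"  orig:{}
  [1..1]={S,T0}  "a"  orig:{S}
  [2..2]={T1}  "c"  orig:{}
  [0..1]=∅  "da"
  [1..2]={A}  "ac"
  [0..2]={S}  "dac"

Original NTs in T[0,2] deriving "dac": ["S"]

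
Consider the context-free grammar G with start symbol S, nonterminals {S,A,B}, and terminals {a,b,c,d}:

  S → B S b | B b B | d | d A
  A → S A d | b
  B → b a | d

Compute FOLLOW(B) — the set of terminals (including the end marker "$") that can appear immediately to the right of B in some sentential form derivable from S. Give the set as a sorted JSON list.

FIRST iteration:
[1]
  A via A→b: +{b}
  B via B→b a: +{b}
  B via B→d: +{d}
  S via S→B S b: +{b,d}
  S: {b,d}  A: {b}  B: {b,d}
[2]
  A via A→S A d: +{d}
  S: {b,d}  A: {b,d}  B: {b,d}
[3] done
  S: {b,d}  A: {b,d}  B: {b,d}

FOLLOW sets:
FOLLOW(S) := {$}
iter 1:
  A→S A d: FOLLOW(S) ⊇ FIRST(A) = {b,d}; new: +{b,d}
  A→S A d: FOLLOW(A) ⊇ FIRST(d) = {d}; new: +{d}
  S→B S b: FOLLOW(B) ⊇ FIRST(S) = {b,d}; new: +{b,d}
  S→B b B: FOLLOW(B) ⊇ FOLLOW(S) ⊇ {$,b,d}; new: +{$}
  S→d A: FOLLOW(A) ⊇ FOLLOW(S) ⊇ {$,b,d}; new: +{$,b}
  S: {$,b,d}  A: {$,b,d}  B: {$,b,d}
iter 2: done
  S: {$,b,d}  A: {$,b,d}  B: {$,b,d}

FOLLOW(B) = ["$", "b", "d"]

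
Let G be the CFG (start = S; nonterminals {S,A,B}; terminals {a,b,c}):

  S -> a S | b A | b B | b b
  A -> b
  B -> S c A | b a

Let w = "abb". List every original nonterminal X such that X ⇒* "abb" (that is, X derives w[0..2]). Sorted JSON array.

CNF form of G:
  S -> T1 A | T1 B | T1 T1 | T2 S
  A -> b
  B -> S X3 | T1 T2
  T0 -> c
  T1 -> b
  T2 -> a
  X3 -> T0 A

Fill CYK table bottom-up (cells [i..j] with 0 ≤ i ≤ j ≤ 2 only):
  T[0,0] 'a' = {T2}  orig:{}
  T[1,1] 'b' = {A,T1}  orig:{A}
  T[2,2] 'b' = {A,T1}  orig:{A}
  T[0,1] 'ab' = ∅
  T[1,2] 'bb' = {S}
  T[0,2] 'abb' = {S}

Original NTs in T[0,2] deriving "abb": ["S"]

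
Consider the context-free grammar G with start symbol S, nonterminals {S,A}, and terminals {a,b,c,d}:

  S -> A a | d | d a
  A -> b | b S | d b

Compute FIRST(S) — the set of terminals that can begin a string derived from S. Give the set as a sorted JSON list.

FIRST sets, iterate to fixpoint:
[1]
  A via A→b: +{b}
  A via A→d b: +{d}
  S via S→A a: +{b,d}
  S: {b,d}  A: {b,d}
[2] (stable)
  S: {b,d}  A: {b,d}

FIRST(S) = ["b", "d"]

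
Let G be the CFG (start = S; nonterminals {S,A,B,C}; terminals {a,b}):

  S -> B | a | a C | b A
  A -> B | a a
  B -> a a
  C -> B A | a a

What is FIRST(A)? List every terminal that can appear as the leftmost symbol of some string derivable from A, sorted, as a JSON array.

FIRST sets, iterate to fixpoint:
pass 1:
  A via A→a a: +{a}
  B via B→a a: +{a}
  C via C→B A: +{a}
  S via S→B: +{a}
  S via S→b A: +{b}
  FIRST(S)={a,b}  FIRST(A)={a}  FIRST(B)={a}  FIRST(C)={a}
pass 2: done
  FIRST(S)={a,b}  FIRST(A)={a}  FIRST(B)={a}  FIRST(C)={a}

FIRST(A) = ["a"]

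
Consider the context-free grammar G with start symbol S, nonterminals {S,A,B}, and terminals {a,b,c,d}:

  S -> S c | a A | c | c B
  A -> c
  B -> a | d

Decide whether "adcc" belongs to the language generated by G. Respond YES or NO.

Convert to CNF:
  S -> S T0 | T0 B | T1 A | c
  A -> c
  B -> a | d
  T0 -> c
  T1 -> a

Fill CYK table bottom-up:
  cell(0,0) a: {B,T1}  orig:{B}
  cell(1,1) d: {B}
  cell(2,2) c: {A,S,T0}  orig:{A,S}
  cell(3,3) c: {A,S,T0}  orig:{A,S}
  cell(0,1) ad: ∅
  cell(1,2) dc: ∅
  cell(2,3) cc: {S}
  cell(0,2) adc: ∅
  cell(1,3) dcc: ∅
  cell(0,3) adcc: ∅

S ∉ T[0,3] ⇒ NO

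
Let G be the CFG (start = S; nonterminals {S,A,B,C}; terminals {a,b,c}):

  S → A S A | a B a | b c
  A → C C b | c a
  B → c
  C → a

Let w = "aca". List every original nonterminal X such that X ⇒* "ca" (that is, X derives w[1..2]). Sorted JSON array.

CNF form of G:
  S -> A X4 | T0 T1 | T2 X5
  A -> C X3 | T1 T2
  B -> c
  C -> a
  T0 -> b
  T1 -> c
  T2 -> a
  X3 -> C T0
  X4 -> S A
  X5 -> B T2

Fill CYK table bottom-up (cells [i..j] with 1 ≤ i ≤ j ≤ 2 only):
  [1..1]={B,T1}  "c"  orig:{B}
  [2..2]={C,T2}  "a"  orig:{C}
  [1..2]={A,X5}  "ca"  orig:{A}

Original NTs in T[1,2] deriving "ca": ["A"]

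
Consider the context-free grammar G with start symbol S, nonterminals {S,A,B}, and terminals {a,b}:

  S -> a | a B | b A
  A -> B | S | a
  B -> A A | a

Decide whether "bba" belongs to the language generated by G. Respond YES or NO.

CNF form of G:
  S -> T0 B | T1 A | a
  A -> A A | T0 B | T1 A | a
  B -> A A | a
  T0 -> a
  T1 -> b

CYK fill:
  [0..0]={T1}  "b"  orig:{}
  [1..1]={T1}  "b"  orig:{}
  [2..2]={A,B,S,T0}  "a"  orig:{A,B,S}
  [0..1]=∅  "bb"
  [1..2]={A,S}  "ba"
  [0..2]={A,S}  "bba"

S ∈ T[0,2] ⇒ YES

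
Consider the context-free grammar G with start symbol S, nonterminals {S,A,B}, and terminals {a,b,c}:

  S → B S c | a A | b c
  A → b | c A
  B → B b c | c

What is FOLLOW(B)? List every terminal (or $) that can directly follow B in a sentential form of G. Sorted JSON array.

FIRST iteration:
iter 1:
  A via A→b: +{b}
  A via A→c A: +{c}
  B via B→c: +{c}
  S via S→B S c: +{c}
  S via S→a A: +{a}
  S via S→b c: +{b}
  S: {a,b,c}  A: {b,c}  B: {c}
iter 2: done
  S: {a,b,c}  A: {b,c}  B: {c}

FOLLOW sets:
FOLLOW(S) := {$}
round 1:
  B→B b c: FOLLOW(B) ⊇ FIRST(b) = {b}; new: +{b}
  S→B S c: FOLLOW(B) ⊇ FIRST(S) = {a,b,c}; new: +{a,c}
  S→B S c: FOLLOW(S) ⊇ FIRST(c) = {c}; new: +{c}
  S→a A: FOLLOW(A) ⊇ FOLLOW(S) ⊇ {$,c}; new: +{$,c}
  FOLLOW[S]={$,c}  FOLLOW[A]={$,c}  FOLLOW[B]={a,b,c}
round 2: — fixpoint
  FOLLOW[S]={$,c}  FOLLOW[A]={$,c}  FOLLOW[B]={a,b,c}

FOLLOW(B) = ["a", "b", "c"]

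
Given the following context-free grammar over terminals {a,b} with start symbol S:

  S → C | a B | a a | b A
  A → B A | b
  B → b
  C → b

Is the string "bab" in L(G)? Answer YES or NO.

Convert to CNF:
  S -> T0 B | T0 T0 | T1 A | b
  A -> B A | b
  B -> b
  C -> b
  T0 -> a
  T1 -> b

CYK table (by increasing span):
  cell(0,0) b: {A,B,C,S,T1}  orig:{A,B,C,S}
  cell(1,1) a: {T0}  orig:{}
  cell(2,2) b: {A,B,C,S,T1}  orig:{A,B,C,S}
  cell(0,1) ba: ∅
  cell(1,2) ab: {S}
  cell(0,2) bab: ∅

S ∉ T[0,2] ⇒ NO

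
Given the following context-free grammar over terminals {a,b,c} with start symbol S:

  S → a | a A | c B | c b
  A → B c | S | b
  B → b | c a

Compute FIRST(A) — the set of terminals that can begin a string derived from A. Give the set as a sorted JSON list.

FIRST sets, iterate to fixpoint:
pass 1:
  A via A→b: +{b}
  B via B→b: +{b}
  B via B→c a: +{c}
  S via S→a: +{a}
  S via S→c B: +{c}
  FIRST(S)={a,c}  FIRST(A)={b}  FIRST(B)={b,c}
pass 2:
  A via A→B c: +{c}
  A via A→S: +{a}
  FIRST(S)={a,c}  FIRST(A)={a,b,c}  FIRST(B)={b,c}
pass 3: (stable)
  FIRST(S)={a,c}  FIRST(A)={a,b,c}  FIRST(B)={b,c}

FIRST(A) = ["a", "b", "c"]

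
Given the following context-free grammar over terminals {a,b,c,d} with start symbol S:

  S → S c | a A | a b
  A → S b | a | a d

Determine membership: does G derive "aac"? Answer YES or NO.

Convert to CNF:
  S -> S T3 | T1 A | T1 T0
  A -> S T0 | T1 T2 | a
  T0 -> b
  T1 -> a
  T2 -> d
  T3 -> c

CYK fill:
  [0..0]={A,T1}  "a"  orig:{A}
  [1..1]={A,T1}  "a"  orig:{A}
  [2..2]={T3}  "c"  orig:{}
  [0..1]={S}  "aa"
  [1..2]=∅  "ac"
  [0..2]={S}  "aac"

S ∈ T[0,2] ⇒ YES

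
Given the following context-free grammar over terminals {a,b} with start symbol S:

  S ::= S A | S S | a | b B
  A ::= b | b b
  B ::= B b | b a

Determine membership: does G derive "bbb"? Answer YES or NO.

Convert to CNF:
  S -> S A | S S | T0 B | a
  A -> T0 T0 | b
  B -> B T0 | T0 T1
  T0 -> b
  T1 -> a

Fill CYK table bottom-up:
  T[0,0] 'b' = {A,T0}  orig:{A}
  T[1,1] 'b' = {A,T0}  orig:{A}
  T[2,2] 'b' = {A,T0}  orig:{A}
  T[0,1] 'bb' = {A}
  T[1,2] 'bb' = {A}
  T[0,2] 'bbb' = ∅

S ∉ T[0,2] ⇒ NO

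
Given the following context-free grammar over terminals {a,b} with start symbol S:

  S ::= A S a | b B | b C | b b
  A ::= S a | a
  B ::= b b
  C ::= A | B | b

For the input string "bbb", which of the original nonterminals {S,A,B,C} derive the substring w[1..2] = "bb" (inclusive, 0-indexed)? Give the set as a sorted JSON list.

Convert to CNF:
  S -> A X2 | T1 B | T1 C | T1 T1
  A -> S T0 | a
  B -> T1 T1
  C -> S T0 | T1 T1 | a | b
  T0 -> a
  T1 -> b
  X2 -> S T0

Fill CYK table bottom-up — only the sub-triangle for w[1..2]:
  [1..1]={C,T1}  "b"  orig:{C}
  [2..2]={C,T1}  "b"  orig:{C}
  [1..2]={B,C,S}  "bb"

Original NTs in T[1,2] deriving "bb": ["B", "C", "S"]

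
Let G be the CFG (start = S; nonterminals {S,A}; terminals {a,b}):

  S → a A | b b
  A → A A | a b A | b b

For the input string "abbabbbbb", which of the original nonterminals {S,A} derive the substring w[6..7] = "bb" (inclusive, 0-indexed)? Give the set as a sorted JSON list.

CNF form of G:
  S -> T0 A | T1 T1
  A -> A A | T0 X2 | T1 T1
  T0 -> a
  T1 -> b
  X2 -> T1 A

CYK table (by increasing span), restricted to cells inside w[6..7]:
  cell(6,6) b: {T1}  orig:{}
  cell(7,7) b: {T1}  orig:{}
  cell(6,7) bb: {A,S}

Original NTs in T[6,7] deriving "bb": ["A", "S"]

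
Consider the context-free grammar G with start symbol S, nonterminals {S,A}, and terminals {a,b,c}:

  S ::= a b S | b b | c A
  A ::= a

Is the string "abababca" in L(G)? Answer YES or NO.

CNF form of G:
  S -> T0 X3 | T1 T1 | T2 A
  A -> a
  T0 -> a
  T1 -> b
  T2 -> c
  X3 -> T1 S

Fill CYK table bottom-up:
  [0..0]={A,T0}  "a"  orig:{A}
  [1..1]={T1}  "b"  orig:{}
  [2..2]={A,T0}  "a"  orig:{A}
  [3..3]={T1}  "b"  orig:{}
  [4..4]={A,T0}  "a"  orig:{A}
  [5..5]={T1}  "b"  orig:{}
  [6..6]={T2}  "c"  orig:{}
  [7..7]={A,T0}  "a"  orig:{A}
  [0..1]=∅  "ab"
  [1..2]=∅  "ba"
  [2..3]=∅  "ab"
  [3..4]=∅  "ba"
  [4..5]=∅  "ab"
  [5..6]=∅  "bc"
  [6..7]={S}  "ca"
  [0..2]=∅  "aba"
  [1..3]=∅  "bab"
  [2..4]=∅  "aba"
  [3..5]=∅  "bab"
  [4..6]=∅  "abc"
  [5..7]={X3}  "bca"  orig:{}
  [0..3]=∅  "abab"
  [1..4]=∅  "baba"
  [2..5]=∅  "abab"
  [3..6]=∅  "babc"
  [4..7]={S}  "abca"
  [0..4]=∅  "ababa"
  [1..5]=∅  "babab"
  [2..6]=∅  "ababc"
  [3..7]={X3}  "babca"  orig:{}
  [0..5]=∅  "ababab"
  [1..6]=∅  "bababc"
  [2..7]={S}  "ababca"
  [0..6]=∅  "abababc"
  [1..7]={X3}  "bababca"  orig:{}
  [0..7]={S}  "abababca"

S ∈ T[0,7] ⇒ YES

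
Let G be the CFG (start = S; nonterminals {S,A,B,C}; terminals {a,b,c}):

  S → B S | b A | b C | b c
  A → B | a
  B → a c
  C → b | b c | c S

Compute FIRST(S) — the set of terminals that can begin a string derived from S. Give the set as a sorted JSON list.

Compute FIRST by fixpoint:
iter 1:
  A via A→a: +{a}
  B via B→a c: +{a}
  C via C→b: +{b}
  C via C→c S: +{c}
  S via S→B S: +{a}
  S via S→b A: +{b}
  S: {a,b}  A: {a}  B: {a}  C: {b,c}
iter 2: (stable)
  S: {a,b}  A: {a}  B: {a}  C: {b,c}

FIRST(S) = ["a", "b"]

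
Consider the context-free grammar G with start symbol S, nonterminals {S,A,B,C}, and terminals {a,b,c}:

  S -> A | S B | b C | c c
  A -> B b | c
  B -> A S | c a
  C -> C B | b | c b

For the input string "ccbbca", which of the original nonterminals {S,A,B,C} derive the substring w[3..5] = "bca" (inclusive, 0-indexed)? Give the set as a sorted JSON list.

Convert to CNF:
  S -> B T0 | S B | T0 C | T1 T1 | c
  A -> B T0 | c
  B -> A S | T1 T2
  C -> C B | T1 T0 | b
  T0 -> b
  T1 -> c
  T2 -> a

Fill CYK table bottom-up — only the sub-triangle for w[3..5]:
  T[3,3] 'b' = {C,T0}  orig:{C}
  T[4,4] 'c' = {A,S,T1}  orig:{A,S}
  T[5,5] 'a' = {T2}  orig:{}
  T[3,4] 'bc' = ∅
  T[4,5] 'ca' = {B}
  T[3,5] 'bca' = {C}

Original NTs in T[3,5] deriving "bca": ["C"]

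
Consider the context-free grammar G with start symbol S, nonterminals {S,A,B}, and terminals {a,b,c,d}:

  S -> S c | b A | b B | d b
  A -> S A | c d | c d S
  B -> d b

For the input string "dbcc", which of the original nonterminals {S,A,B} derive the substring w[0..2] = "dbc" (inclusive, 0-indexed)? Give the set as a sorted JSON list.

CNF form of G:
  S -> S T0 | T1 T2 | T2 A | T2 B
  A -> S A | T0 T1 | T0 X3
  B -> T1 T2
  T0 -> c
  T1 -> d
  T2 -> b
  X3 -> T1 S

Fill CYK table bottom-up — only the sub-triangle for w[0..2]:
  cell(0,0) d: {T1}  orig:{}
  cell(1,1) b: {T2}  orig:{}
  cell(2,2) c: {T0}  orig:{}
  cell(0,1) db: {B,S}
  cell(1,2) bc: ∅
  cell(0,2) dbc: {S}

Original NTs in T[0,2] deriving "dbc": ["S"]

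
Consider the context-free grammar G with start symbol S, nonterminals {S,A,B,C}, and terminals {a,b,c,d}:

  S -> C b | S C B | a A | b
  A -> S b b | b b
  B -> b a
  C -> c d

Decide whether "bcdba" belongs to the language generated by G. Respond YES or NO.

Convert to CNF:
  S -> C T0 | S X5 | T1 A | b
  A -> S X4 | T0 T0
  B -> T0 T1
  C -> T2 T3
  T0 -> b
  T1 -> a
  T2 -> c
  T3 -> d
  X4 -> T0 T0
  X5 -> C B

CYK fill:
  cell(0,0) b: {S,T0}  orig:{S}
  cell(1,1) c: {T2}  orig:{}
  cell(2,2) d: {T3}  orig:{}
  cell(3,3) b: {S,T0}  orig:{S}
  cell(4,4) a: {T1}  orig:{}
  cell(0,1) bc: ∅
  cell(1,2) cd: {C}
  cell(2,3) db: ∅
  cell(3,4) ba: {B}
  cell(0,2) bcd: ∅
  cell(1,3) cdb: {S}
  cell(2,4) dba: ∅
  cell(0,3) bcdb: ∅
  cell(1,4) cdba: {X5}  orig:{}
  cell(0,4) bcdba: {S}

S ∈ T[0,4] ⇒ YES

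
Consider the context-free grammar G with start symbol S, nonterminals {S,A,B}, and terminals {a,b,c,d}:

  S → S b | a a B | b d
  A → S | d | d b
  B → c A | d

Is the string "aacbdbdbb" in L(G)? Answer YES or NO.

CNF form of G:
  S -> S T0 | T0 T2 | T1 X5
  A -> S T0 | T0 T2 | T1 X4 | T2 T0 | d
  B -> T3 A | d
  T0 -> b
  T1 -> a
  T2 -> d
  T3 -> c
  X4 -> T1 B
  X5 -> T1 B

CYK table (by increasing span):
  cell(0,0) a: {T1}  orig:{}
  cell(1,1) a: {T1}  orig:{}
  cell(2,2) c: {T3}  orig:{}
  cell(3,3) b: {T0}  orig:{}
  cell(4,4) d: {A,B,T2}  orig:{A,B}
  cell(5,5) b: {T0}  orig:{}
  cell(6,6) d: {A,B,T2}  orig:{A,B}
  cell(7,7) b: {T0}  orig:{}
  cell(8,8) b: {T0}  orig:{}
  cell(0,1) aa: ∅
  cell(1,2) ac: ∅
  cell(2,3) cb: ∅
  cell(3,4) bd: {A,S}
  cell(4,5) db: {A}
  cell(5,6) bd: {A,S}
  cell(6,7) db: {A}
  cell(7,8) bb: ∅
  cell(0,2) aac: ∅
  cell(1,3) acb: ∅
  cell(2,4) cbd: {B}
  cell(3,5) bdb: {A,S}
  cell(4,6) dbd: ∅
  cell(5,7) bdb: {A,S}
  cell(6,8) dbb: ∅
  cell(0,3) aacb: ∅
  cell(1,4) acbd: {X4,X5}  orig:{}
  cell(2,5) cbdb: {B}
  cell(3,6) bdbd: ∅
  cell(4,7) dbdb: ∅
  cell(5,8) bdbb: {A,S}
  cell(0,4) aacbd: {A,S}
  cell(1,5) acbdb: {X4,X5}  orig:{}
  cell(2,6) cbdbd: ∅
  cell(3,7) bdbdb: ∅
  cell(4,8) dbdbb: ∅
  cell(0,5) aacbdb: {A,S}
  cell(1,6) acbdbd: ∅
  cell(2,7) cbdbdb: ∅
  cell(3,8) bdbdbb: ∅
  cell(0,6) aacbdbd: ∅
  cell(1,7) acbdbdb: ∅
  cell(2,8) cbdbdbb: ∅
  cell(0,7) aacbdbdb: ∅
  cell(1,8) acbdbdbb: ∅
  cell(0,8) aacbdbdbb: ∅

S ∉ T[0,8] ⇒ NO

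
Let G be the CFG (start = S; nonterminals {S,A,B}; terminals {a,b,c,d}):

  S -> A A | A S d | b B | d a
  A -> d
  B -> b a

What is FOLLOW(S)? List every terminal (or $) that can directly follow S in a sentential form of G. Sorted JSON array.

FIRST sets, iterate to fixpoint:
[1]
  A via A→d: +{d}
  B via B→b a: +{b}
  S via S→A A: +{d}
  S via S→b B: +{b}
  FIRST(S)={b,d}  FIRST(A)={d}  FIRST(B)={b}
[2] (no change)
  FIRST(S)={b,d}  FIRST(A)={d}  FIRST(B)={b}

FOLLOW iteration:
seed FOLLOW(S) with $
pass 1:
  S→A A: FOLLOW(A) ⊇ FIRST(A) = {d}; new: +{d}
  S→A A: FOLLOW(A) ⊇ FOLLOW(S) ⊇ {$}; new: +{$}
  S→A S d: FOLLOW(A) ⊇ FIRST(S) = {b,d}; new: +{b}
  S→A S d: FOLLOW(S) ⊇ FIRST(d) = {d}; new: +{d}
  S→b B: FOLLOW(B) ⊇ FOLLOW(S) ⊇ {$,d}; new: +{$,d}
  S: {$,d}  A: {$,b,d}  B: {$,d}
pass 2: (no change)
  S: {$,d}  A: {$,b,d}  B: {$,d}

FOLLOW(S) = ["$", "d"]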